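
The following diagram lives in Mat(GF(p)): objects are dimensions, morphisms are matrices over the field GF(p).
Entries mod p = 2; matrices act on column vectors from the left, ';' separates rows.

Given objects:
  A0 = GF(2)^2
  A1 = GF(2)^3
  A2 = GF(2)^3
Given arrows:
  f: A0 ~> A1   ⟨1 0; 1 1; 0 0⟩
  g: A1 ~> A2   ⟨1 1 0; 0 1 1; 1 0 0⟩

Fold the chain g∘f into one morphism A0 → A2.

  e0=⟨1,0⟩ f~>⟨1,1,0⟩ g~>⟨0,1,1⟩
  e1=⟨0,1⟩ f~>⟨0,1,0⟩ g~>⟨1,1,0⟩
result: ⟨0 1; 1 1; 1 0⟩

Answer: ⟨0 1; 1 1; 1 0⟩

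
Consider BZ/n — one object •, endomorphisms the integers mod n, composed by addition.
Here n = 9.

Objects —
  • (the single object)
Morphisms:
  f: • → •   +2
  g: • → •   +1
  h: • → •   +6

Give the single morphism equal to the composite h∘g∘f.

Answer: +0

Trace:
  0 +2≡2 +1≡3 +6≡0  (mod 9)
result: +0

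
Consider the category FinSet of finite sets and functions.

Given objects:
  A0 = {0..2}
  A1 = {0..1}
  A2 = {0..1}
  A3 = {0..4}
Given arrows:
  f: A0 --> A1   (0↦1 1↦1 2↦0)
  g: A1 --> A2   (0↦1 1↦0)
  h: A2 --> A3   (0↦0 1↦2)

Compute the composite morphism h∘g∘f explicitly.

  0 f-->1 g-->0 h-->0
  1 f-->1 g-->0 h-->0
  2 f-->0 g-->1 h-->2
⟦path⟧: (0↦0 1↦0 2↦2)

Answer: (0↦0 1↦0 2↦2)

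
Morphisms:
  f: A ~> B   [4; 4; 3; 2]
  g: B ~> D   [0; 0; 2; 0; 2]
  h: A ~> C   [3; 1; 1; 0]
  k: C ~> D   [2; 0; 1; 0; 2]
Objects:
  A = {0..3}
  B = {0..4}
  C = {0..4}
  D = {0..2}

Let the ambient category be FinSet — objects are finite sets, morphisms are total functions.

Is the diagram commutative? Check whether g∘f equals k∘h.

Along f;g (path 1):
  0 f~>4 g~>2
  1 f~>4 g~>2
  2 f~>3 g~>0
  3 f~>2 g~>2
  composite₁ = [2; 2; 0; 2]
Along h;k (path 2):
  0 h~>3 k~>0
  1 h~>1 k~>0
  2 h~>1 k~>0
  3 h~>0 k~>2
  composite₂ = [0; 0; 0; 2]
Equal? distinct morphisms ✗

Answer: DOES NOT COMMUTE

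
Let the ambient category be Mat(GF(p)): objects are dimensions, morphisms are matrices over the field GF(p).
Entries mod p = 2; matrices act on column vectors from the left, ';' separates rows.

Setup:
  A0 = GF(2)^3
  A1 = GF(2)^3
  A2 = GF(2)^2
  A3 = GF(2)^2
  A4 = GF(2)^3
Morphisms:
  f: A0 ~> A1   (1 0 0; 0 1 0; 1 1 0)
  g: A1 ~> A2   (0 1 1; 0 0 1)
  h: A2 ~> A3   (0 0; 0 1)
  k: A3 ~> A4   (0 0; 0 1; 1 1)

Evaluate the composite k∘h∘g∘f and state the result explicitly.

  e0=(1,0,0) f~>(1,0,1) g~>(1,1) h~>(0,1) k~>(0,1,1)
  e1=(0,1,0) f~>(0,1,1) g~>(0,1) h~>(0,1) k~>(0,1,1)
  e2=(0,0,1) f~>(0,0,0) g~>(0,0) h~>(0,0) k~>(0,0,0)
result: (0 0 0; 1 1 0; 1 1 0)

Answer: (0 0 0; 1 1 0; 1 1 0)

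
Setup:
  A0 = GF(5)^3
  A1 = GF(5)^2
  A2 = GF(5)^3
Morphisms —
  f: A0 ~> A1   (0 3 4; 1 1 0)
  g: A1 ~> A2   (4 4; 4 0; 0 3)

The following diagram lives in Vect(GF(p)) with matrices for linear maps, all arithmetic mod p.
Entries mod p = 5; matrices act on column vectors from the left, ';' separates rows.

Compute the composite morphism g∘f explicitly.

  e0=⟨1,0,0⟩ f~>⟨0,1⟩ g~>⟨4,0,3⟩
  e1=⟨0,1,0⟩ f~>⟨3,1⟩ g~>⟨1,2,3⟩
  e2=⟨0,0,1⟩ f~>⟨4,0⟩ g~>⟨1,1,0⟩
composite: (4 1 1; 0 2 1; 3 3 0)

Answer: (4 1 1; 0 2 1; 3 3 0)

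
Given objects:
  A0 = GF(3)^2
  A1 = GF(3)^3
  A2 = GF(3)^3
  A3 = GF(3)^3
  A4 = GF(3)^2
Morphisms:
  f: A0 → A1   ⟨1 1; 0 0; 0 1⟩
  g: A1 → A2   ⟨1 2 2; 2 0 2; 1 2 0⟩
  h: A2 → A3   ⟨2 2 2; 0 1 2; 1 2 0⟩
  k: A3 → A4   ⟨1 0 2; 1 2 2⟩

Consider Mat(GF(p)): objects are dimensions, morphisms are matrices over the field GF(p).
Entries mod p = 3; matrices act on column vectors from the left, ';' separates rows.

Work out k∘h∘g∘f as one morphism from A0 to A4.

  e0=⟨1,0⟩ f→⟨1,0,0⟩ g→⟨1,2,1⟩ h→⟨2,1,2⟩ k→⟨0,2⟩
  e1=⟨0,1⟩ f→⟨1,0,1⟩ g→⟨0,1,1⟩ h→⟨1,0,2⟩ k→⟨2,2⟩
composite: ⟨0 2; 2 2⟩

Answer: ⟨0 2; 2 2⟩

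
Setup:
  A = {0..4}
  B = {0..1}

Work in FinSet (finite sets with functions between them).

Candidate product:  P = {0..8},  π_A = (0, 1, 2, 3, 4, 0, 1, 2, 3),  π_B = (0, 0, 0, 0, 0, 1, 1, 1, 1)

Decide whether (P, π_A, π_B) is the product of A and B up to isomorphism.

|A|·|B| = 5·2 = 10;  |P| = 9
  → cardinalities differ; no bijection possible.

Answer: NOT A VALID PRODUCT — |P|=9 ≠ |A|·|B|=10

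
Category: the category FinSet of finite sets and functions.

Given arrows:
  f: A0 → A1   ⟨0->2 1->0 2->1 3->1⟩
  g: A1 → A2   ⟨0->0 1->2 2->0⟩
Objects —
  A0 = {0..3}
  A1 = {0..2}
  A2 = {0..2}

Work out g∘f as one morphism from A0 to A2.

Answer: ⟨0->0 1->0 2->2 3->2⟩

Trace:
  0 f→2 g→0
  1 f→0 g→0
  2 f→1 g→2
  3 f→1 g→2
⟦path⟧: ⟨0->0 1->0 2->2 3->2⟩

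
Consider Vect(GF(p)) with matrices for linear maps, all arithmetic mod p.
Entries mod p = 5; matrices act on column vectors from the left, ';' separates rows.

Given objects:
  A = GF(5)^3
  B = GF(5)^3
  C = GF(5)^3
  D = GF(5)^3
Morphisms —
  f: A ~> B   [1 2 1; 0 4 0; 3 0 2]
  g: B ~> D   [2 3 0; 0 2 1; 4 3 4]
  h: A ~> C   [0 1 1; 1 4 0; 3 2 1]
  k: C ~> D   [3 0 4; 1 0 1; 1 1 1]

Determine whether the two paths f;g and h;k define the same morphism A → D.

Answer: DOES NOT COMMUTE

Trace:
Along f;g (path 1):
  e0=(1,0,0) f~>(1,0,3) g~>(2,3,1)
  e1=(0,1,0) f~>(2,4,0) g~>(1,3,0)
  e2=(0,0,1) f~>(1,0,2) g~>(2,2,2)
  composite₁ = [2 1 2; 3 3 2; 1 0 2]
Along h;k (path 2):
  e0=(1,0,0) h~>(0,1,3) k~>(2,3,4)
  e1=(0,1,0) h~>(1,4,2) k~>(1,3,2)
  e2=(0,0,1) h~>(1,0,1) k~>(2,2,2)
  composite₂ = [2 1 2; 3 3 2; 4 2 2]
Equal? distinct morphisms ✗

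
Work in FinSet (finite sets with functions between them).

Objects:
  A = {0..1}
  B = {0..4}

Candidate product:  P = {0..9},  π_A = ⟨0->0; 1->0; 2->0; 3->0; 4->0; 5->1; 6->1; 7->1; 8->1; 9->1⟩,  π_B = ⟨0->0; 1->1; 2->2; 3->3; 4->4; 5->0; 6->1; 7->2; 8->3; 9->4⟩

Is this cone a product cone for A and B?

|A|·|B| = 2·5 = 10;  |P| = 10
Check the pairing map k ↦ (π_A(k), π_B(k)):
  0 -> (0,0)
  1 -> (0,1)
  2 -> (0,2)
  3 -> (0,3)
  4 -> (0,4)
  5 -> (1,0)
  6 -> (1,1)
  7 -> (1,2)
  8 -> (1,3)
  9 -> (1,4)
distinct pairs in image: 10 / 10 needed
  → bijection onto A×B; projections well-typed.

Answer: VALID PRODUCT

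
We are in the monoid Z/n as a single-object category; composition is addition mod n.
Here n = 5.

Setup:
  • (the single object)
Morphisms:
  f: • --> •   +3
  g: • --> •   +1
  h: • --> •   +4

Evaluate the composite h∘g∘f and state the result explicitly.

Answer: +3

Derivation:
  0 +3≡3 +1≡4 +4≡3  (mod 5)
composite: +3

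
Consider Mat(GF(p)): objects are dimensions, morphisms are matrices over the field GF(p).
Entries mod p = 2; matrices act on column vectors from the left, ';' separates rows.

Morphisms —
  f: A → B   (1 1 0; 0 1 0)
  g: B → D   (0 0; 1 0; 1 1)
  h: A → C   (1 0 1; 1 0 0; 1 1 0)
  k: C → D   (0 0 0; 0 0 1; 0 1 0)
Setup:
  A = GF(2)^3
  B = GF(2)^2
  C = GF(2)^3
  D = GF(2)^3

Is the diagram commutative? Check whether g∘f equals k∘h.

1) trace f;g:
  e0=(1,0,0) f→(1,0) g→(0,1,1)
  e1=(0,1,0) f→(1,1) g→(0,1,0)
  e2=(0,0,1) f→(0,0) g→(0,0,0)
  result₁ = (0 0 0; 1 1 0; 1 0 0)
2) trace h;k:
  e0=(1,0,0) h→(1,1,1) k→(0,1,1)
  e1=(0,1,0) h→(0,0,1) k→(0,1,0)
  e2=(0,0,1) h→(1,0,0) k→(0,0,0)
  result₂ = (0 0 0; 1 1 0; 1 0 0)
Equal? equal; square commutes

Answer: COMMUTES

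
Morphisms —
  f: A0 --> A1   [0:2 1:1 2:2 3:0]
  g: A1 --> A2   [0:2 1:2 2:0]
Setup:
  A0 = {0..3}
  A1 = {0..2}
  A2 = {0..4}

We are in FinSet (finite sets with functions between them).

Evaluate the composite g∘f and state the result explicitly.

  0 f-->2 g-->0
  1 f-->1 g-->2
  2 f-->2 g-->0
  3 f-->0 g-->2
result: [0:0 1:2 2:0 3:2]

Answer: [0:0 1:2 2:0 3:2]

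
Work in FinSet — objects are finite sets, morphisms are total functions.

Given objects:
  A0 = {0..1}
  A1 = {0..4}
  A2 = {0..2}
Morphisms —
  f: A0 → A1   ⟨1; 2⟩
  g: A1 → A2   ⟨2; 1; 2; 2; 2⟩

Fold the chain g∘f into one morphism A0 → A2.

Answer: ⟨1; 2⟩

Derivation:
  0 f→1 g→1
  1 f→2 g→2
result: ⟨1; 2⟩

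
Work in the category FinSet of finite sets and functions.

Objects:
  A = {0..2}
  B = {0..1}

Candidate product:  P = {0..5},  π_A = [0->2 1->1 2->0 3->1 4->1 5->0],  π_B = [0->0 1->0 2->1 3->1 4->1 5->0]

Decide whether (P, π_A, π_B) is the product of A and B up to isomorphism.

|A|·|B| = 3·2 = 6;  |P| = 6
Check the pairing map k ↦ (π_A(k), π_B(k)):
  0 -> (2,0)
  1 -> (1,0)
  2 -> (0,1)
  3 -> (1,1)
  4 -> (1,1)  ✗ repeats pair of k=3
  5 -> (0,0)
distinct pairs in image: 5 / 6 needed
  → (1,1) hit at k=3 and k=4

Answer: NOT A VALID PRODUCT — duplicate pair at indices 4,3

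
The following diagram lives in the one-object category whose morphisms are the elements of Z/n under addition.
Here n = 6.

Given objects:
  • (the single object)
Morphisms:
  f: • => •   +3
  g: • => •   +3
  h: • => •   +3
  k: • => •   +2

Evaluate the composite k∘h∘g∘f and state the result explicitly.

  0 +3≡3 +3≡0 +3≡3 +2≡5  (mod 6)
composite: +5

Answer: +5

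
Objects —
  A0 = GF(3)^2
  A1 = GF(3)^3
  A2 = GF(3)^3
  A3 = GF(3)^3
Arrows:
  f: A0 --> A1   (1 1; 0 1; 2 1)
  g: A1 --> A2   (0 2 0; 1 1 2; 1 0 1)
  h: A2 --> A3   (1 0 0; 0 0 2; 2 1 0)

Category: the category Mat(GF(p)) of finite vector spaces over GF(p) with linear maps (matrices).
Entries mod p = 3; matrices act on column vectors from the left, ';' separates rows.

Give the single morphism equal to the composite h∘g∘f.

Answer: (0 2; 0 1; 2 2)

Derivation:
  e0=(1,0) f-->(1,0,2) g-->(0,2,0) h-->(0,0,2)
  e1=(0,1) f-->(1,1,1) g-->(2,1,2) h-->(2,1,2)
result: (0 2; 0 1; 2 2)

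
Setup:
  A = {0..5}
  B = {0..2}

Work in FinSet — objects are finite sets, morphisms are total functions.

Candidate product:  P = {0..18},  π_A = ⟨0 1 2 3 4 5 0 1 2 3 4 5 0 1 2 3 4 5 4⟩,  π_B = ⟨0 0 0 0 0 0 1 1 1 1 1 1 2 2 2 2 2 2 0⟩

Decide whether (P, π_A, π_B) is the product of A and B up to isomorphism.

Answer: NOT A VALID PRODUCT — |P|=19 ≠ |A|·|B|=18

Work:
|A|·|B| = 6·3 = 18;  |P| = 19
  → cardinalities differ; no bijection possible.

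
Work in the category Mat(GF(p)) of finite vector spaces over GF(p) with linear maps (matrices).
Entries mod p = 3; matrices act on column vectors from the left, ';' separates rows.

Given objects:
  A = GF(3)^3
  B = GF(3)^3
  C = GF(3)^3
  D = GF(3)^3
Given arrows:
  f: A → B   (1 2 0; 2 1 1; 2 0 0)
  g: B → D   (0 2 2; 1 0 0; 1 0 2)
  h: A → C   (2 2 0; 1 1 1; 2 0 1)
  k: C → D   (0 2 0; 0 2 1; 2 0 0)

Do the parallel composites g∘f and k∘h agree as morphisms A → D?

1) trace f;g:
  e0=(1,0,0) f→(1,2,2) g→(2,1,2)
  e1=(0,1,0) f→(2,1,0) g→(2,2,2)
  e2=(0,0,1) f→(0,1,0) g→(2,0,0)
  ⟦path⟧₁ = (2 2 2; 1 2 0; 2 2 0)
2) trace h;k:
  e0=(1,0,0) h→(2,1,2) k→(2,1,1)
  e1=(0,1,0) h→(2,1,0) k→(2,2,1)
  e2=(0,0,1) h→(0,1,1) k→(2,0,0)
  ⟦path⟧₂ = (2 2 2; 1 2 0; 1 1 0)
Equal? NO — does not commute

Answer: DOES NOT COMMUTE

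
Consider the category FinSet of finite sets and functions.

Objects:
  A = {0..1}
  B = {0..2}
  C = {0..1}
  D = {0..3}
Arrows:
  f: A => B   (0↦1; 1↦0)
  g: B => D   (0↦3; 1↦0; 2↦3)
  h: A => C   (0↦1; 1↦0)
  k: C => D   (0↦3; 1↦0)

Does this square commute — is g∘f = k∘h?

Answer: COMMUTES

Work:
Along f;g (path 1):
  0 f=>1 g=>0
  1 f=>0 g=>3
  result₁ = (0↦0; 1↦3)
Along h;k (path 2):
  0 h=>1 k=>0
  1 h=>0 k=>3
  result₂ = (0↦0; 1↦3)
Equal? same morphism ✓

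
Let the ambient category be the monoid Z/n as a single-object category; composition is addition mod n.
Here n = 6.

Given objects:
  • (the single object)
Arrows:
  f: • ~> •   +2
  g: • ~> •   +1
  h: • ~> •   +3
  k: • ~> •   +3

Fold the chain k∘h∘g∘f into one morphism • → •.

Answer: +3

Work:
  0 +2≡2 +1≡3 +3≡0 +3≡3  (mod 6)
composite: +3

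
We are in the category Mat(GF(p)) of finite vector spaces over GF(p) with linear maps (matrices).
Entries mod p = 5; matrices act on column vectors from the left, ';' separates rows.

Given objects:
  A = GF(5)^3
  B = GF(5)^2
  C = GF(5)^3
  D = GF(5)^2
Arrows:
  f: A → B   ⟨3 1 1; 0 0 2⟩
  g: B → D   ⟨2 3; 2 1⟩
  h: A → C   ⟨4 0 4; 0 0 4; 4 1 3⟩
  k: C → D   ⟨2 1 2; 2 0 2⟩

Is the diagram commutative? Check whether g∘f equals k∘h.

Path 1 = f;g:
  e0=(1,0,0) f→(3,0) g→(1,1)
  e1=(0,1,0) f→(1,0) g→(2,2)
  e2=(0,0,1) f→(1,2) g→(3,4)
  composite₁ = ⟨1 2 3; 1 2 4⟩
Path 2 = h;k:
  e0=(1,0,0) h→(4,0,4) k→(1,1)
  e1=(0,1,0) h→(0,0,1) k→(2,2)
  e2=(0,0,1) h→(4,4,3) k→(3,4)
  composite₂ = ⟨1 2 3; 1 2 4⟩
Equal? same morphism ✓

Answer: COMMUTES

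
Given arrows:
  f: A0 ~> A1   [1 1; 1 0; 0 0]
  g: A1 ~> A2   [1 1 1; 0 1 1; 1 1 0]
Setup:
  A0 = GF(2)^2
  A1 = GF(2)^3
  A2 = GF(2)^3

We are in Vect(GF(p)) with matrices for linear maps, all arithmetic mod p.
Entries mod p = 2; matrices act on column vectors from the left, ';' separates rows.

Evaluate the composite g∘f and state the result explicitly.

Answer: [0 1; 1 0; 0 1]

Derivation:
  e0=⟨1,0⟩ f~>⟨1,1,0⟩ g~>⟨0,1,0⟩
  e1=⟨0,1⟩ f~>⟨1,0,0⟩ g~>⟨1,0,1⟩
⟦path⟧: [0 1; 1 0; 0 1]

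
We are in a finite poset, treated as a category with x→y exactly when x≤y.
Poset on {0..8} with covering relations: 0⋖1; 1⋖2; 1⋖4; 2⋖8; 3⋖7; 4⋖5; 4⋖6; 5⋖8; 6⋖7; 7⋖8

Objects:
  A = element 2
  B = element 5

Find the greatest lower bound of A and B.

Lower bounds of A=2 and B=5: {0,1}
  0 ⊑ 1
  1 ⊑ 1
glb = 1

Answer: A∧B = 1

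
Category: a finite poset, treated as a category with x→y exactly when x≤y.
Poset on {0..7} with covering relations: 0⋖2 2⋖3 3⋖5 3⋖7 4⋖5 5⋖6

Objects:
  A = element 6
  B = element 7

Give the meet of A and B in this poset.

{x : x≤A ∧ x≤B} = {0,2,3}  (A=6, B=7)
  0 ≤ 3
  2 ≤ 3
  3 ≤ 3
glb = 3

Answer: A∧B = 3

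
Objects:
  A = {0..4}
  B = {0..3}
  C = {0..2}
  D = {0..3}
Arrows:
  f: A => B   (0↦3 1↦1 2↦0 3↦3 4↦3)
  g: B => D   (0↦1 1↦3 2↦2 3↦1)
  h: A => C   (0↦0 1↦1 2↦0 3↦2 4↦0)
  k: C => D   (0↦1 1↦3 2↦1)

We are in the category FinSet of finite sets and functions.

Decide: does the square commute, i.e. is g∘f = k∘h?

1) trace f;g:
  0 f=>3 g=>1
  1 f=>1 g=>3
  2 f=>0 g=>1
  3 f=>3 g=>1
  4 f=>3 g=>1
  result₁ = (0↦1 1↦3 2↦1 3↦1 4↦1)
2) trace h;k:
  0 h=>0 k=>1
  1 h=>1 k=>3
  2 h=>0 k=>1
  3 h=>2 k=>1
  4 h=>0 k=>1
  result₂ = (0↦1 1↦3 2↦1 3↦1 4↦1)
Equal? same morphism ✓

Answer: COMMUTES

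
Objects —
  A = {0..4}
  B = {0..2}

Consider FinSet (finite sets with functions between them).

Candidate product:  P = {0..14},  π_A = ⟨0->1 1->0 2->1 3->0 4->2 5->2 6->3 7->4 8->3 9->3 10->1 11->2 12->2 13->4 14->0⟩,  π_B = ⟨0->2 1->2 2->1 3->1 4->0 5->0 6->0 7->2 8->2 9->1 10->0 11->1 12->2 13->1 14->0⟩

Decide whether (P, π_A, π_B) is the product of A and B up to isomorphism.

Answer: NOT A VALID PRODUCT — duplicate pair at indices 5,4

Work:
|A|·|B| = 5·3 = 15;  |P| = 15
Check the pairing map k ↦ (π_A(k), π_B(k)):
  0 -> (1,2)
  1 -> (0,2)
  2 -> (1,1)
  3 -> (0,1)
  4 -> (2,0)
  5 -> (2,0)  ✗ repeats pair of k=4
  6 -> (3,0)
  7 -> (4,2)
  8 -> (3,2)
  9 -> (3,1)
  10 -> (1,0)
  11 -> (2,1)
  12 -> (2,2)
  13 -> (4,1)
  14 -> (0,0)
distinct pairs in image: 14 / 15 needed
  → (2,0) hit at k=4 and k=5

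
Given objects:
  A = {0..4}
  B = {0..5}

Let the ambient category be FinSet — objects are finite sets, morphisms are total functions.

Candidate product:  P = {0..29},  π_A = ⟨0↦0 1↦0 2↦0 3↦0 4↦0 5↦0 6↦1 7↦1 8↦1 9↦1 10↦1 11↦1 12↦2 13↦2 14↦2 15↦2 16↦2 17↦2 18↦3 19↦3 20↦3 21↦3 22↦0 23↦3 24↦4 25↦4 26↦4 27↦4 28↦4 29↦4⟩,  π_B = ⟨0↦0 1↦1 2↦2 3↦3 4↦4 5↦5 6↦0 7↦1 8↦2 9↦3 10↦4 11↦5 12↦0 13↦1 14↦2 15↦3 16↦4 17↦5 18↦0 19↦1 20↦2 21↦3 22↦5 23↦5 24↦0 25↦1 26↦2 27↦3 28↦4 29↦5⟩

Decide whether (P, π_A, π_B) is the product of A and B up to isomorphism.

Answer: NOT A VALID PRODUCT — duplicate pair at indices 5,22

Trace:
|A|·|B| = 5·6 = 30;  |P| = 30
Check the pairing map k ↦ (π_A(k), π_B(k)):
  0 ↦ (0,0)
  1 ↦ (0,1)
  2 ↦ (0,2)
  3 ↦ (0,3)
  4 ↦ (0,4)
  5 ↦ (0,5)
  6 ↦ (1,0)
  7 ↦ (1,1)
  8 ↦ (1,2)
  9 ↦ (1,3)
  10 ↦ (1,4)
  11 ↦ (1,5)
  12 ↦ (2,0)
  13 ↦ (2,1)
  14 ↦ (2,2)
  15 ↦ (2,3)
  16 ↦ (2,4)
  17 ↦ (2,5)
  18 ↦ (3,0)
  19 ↦ (3,1)
  20 ↦ (3,2)
  21 ↦ (3,3)
  22 ↦ (0,5)  ✗ repeats pair of k=5
  23 ↦ (3,5)
  24 ↦ (4,0)
  25 ↦ (4,1)
  26 ↦ (4,2)
  27 ↦ (4,3)
  28 ↦ (4,4)
  29 ↦ (4,5)
distinct pairs in image: 29 / 30 needed
  → (0,5) hit at k=5 and k=22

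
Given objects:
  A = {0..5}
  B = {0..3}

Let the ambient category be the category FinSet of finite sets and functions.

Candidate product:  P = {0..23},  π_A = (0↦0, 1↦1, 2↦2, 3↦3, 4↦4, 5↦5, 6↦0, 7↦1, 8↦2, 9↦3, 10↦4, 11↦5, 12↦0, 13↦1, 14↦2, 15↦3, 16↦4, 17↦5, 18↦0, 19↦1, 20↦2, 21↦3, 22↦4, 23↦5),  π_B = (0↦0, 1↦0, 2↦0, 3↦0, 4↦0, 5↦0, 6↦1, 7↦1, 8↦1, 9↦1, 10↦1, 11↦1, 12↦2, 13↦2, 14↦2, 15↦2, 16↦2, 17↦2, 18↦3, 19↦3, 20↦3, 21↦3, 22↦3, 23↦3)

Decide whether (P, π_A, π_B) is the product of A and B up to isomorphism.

|A|·|B| = 6·4 = 24;  |P| = 24
Check the pairing map k ↦ (π_A(k), π_B(k)):
  0 ↦ (0,0)
  1 ↦ (1,0)
  2 ↦ (2,0)
  3 ↦ (3,0)
  4 ↦ (4,0)
  5 ↦ (5,0)
  6 ↦ (0,1)
  7 ↦ (1,1)
  8 ↦ (2,1)
  9 ↦ (3,1)
  10 ↦ (4,1)
  11 ↦ (5,1)
  12 ↦ (0,2)
  13 ↦ (1,2)
  14 ↦ (2,2)
  15 ↦ (3,2)
  16 ↦ (4,2)
  17 ↦ (5,2)
  18 ↦ (0,3)
  19 ↦ (1,3)
  20 ↦ (2,3)
  21 ↦ (3,3)
  22 ↦ (4,3)
  23 ↦ (5,3)
distinct pairs in image: 24 / 24 needed
  → bijection onto A×B; projections well-typed.

Answer: VALID PRODUCT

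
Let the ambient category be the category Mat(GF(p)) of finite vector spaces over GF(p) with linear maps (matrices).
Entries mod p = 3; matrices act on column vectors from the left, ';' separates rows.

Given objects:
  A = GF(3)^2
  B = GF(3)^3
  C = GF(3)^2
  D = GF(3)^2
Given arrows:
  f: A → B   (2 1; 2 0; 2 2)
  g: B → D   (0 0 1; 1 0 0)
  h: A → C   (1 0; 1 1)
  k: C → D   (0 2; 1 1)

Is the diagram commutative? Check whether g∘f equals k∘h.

Answer: COMMUTES

Trace:
Along f;g (path 1):
  e0=(1,0) f→(2,2,2) g→(2,2)
  e1=(0,1) f→(1,0,2) g→(2,1)
  ⟦path⟧₁ = (2 2; 2 1)
Along h;k (path 2):
  e0=(1,0) h→(1,1) k→(2,2)
  e1=(0,1) h→(0,1) k→(2,1)
  ⟦path⟧₂ = (2 2; 2 1)
Equal? same morphism ✓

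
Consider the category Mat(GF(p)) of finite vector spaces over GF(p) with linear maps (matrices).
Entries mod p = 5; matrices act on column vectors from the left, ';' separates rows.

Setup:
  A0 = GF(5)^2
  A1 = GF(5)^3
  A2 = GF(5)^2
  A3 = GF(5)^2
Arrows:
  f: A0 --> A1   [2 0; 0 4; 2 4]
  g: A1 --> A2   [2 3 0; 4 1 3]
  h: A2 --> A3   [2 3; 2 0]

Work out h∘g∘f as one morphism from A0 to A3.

Answer: [0 2; 3 4]

Trace:
  e0=[1,0] f-->[2,0,2] g-->[4,4] h-->[0,3]
  e1=[0,1] f-->[0,4,4] g-->[2,1] h-->[2,4]
⟦path⟧: [0 2; 3 4]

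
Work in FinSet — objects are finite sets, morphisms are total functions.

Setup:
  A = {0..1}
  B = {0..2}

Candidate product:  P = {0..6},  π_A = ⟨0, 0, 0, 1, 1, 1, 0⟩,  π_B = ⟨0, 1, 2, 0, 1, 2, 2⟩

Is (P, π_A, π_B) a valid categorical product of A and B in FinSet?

|A|·|B| = 2·3 = 6;  |P| = 7
  → cardinalities differ; no bijection possible.

Answer: NOT A VALID PRODUCT — |P|=7 ≠ |A|·|B|=6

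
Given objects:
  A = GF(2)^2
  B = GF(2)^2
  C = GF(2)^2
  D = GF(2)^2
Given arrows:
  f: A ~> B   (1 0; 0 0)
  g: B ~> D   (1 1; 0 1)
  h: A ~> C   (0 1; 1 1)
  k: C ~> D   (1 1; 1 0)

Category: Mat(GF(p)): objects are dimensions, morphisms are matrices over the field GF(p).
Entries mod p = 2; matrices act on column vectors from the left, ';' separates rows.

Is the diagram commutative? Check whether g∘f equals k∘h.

Path 1 = f;g:
  e0=(1,0) f~>(1,0) g~>(1,0)
  e1=(0,1) f~>(0,0) g~>(0,0)
  result₁ = (1 0; 0 0)
Path 2 = h;k:
  e0=(1,0) h~>(0,1) k~>(1,0)
  e1=(0,1) h~>(1,1) k~>(0,1)
  result₂ = (1 0; 0 1)
Equal? differ; not commutative

Answer: DOES NOT COMMUTE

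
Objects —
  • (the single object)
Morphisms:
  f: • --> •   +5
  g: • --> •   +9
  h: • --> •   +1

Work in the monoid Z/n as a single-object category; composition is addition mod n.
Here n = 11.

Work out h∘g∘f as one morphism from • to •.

Answer: +4

Trace:
  0 +5≡5 +9≡3 +1≡4  (mod 11)
result: +4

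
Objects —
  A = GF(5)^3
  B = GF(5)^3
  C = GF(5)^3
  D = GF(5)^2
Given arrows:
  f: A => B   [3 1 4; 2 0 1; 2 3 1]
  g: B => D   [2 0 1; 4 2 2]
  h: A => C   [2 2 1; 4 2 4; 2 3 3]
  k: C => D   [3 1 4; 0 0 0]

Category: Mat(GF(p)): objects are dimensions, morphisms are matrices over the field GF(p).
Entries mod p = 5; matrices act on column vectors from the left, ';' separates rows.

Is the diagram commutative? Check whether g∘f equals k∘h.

Answer: COMMUTES

Trace:
1) trace f;g:
  e0=[1,0,0] f=>[3,2,2] g=>[3,0]
  e1=[0,1,0] f=>[1,0,3] g=>[0,0]
  e2=[0,0,1] f=>[4,1,1] g=>[4,0]
  composite₁ = [3 0 4; 0 0 0]
2) trace h;k:
  e0=[1,0,0] h=>[2,4,2] k=>[3,0]
  e1=[0,1,0] h=>[2,2,3] k=>[0,0]
  e2=[0,0,1] h=>[1,4,3] k=>[4,0]
  composite₂ = [3 0 4; 0 0 0]
Equal? same morphism ✓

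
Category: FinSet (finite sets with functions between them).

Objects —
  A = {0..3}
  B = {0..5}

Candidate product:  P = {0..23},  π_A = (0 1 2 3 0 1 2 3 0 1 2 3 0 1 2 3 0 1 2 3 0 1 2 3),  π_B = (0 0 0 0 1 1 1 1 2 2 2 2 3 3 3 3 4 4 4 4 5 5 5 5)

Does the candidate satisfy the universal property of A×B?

|A|·|B| = 4·6 = 24;  |P| = 24
Check the pairing map k ↦ (π_A(k), π_B(k)):
  0 ↦ (0,0)
  1 ↦ (1,0)
  2 ↦ (2,0)
  3 ↦ (3,0)
  4 ↦ (0,1)
  5 ↦ (1,1)
  6 ↦ (2,1)
  7 ↦ (3,1)
  8 ↦ (0,2)
  9 ↦ (1,2)
  10 ↦ (2,2)
  11 ↦ (3,2)
  12 ↦ (0,3)
  13 ↦ (1,3)
  14 ↦ (2,3)
  15 ↦ (3,3)
  16 ↦ (0,4)
  17 ↦ (1,4)
  18 ↦ (2,4)
  19 ↦ (3,4)
  20 ↦ (0,5)
  21 ↦ (1,5)
  22 ↦ (2,5)
  23 ↦ (3,5)
distinct pairs in image: 24 / 24 needed
  → bijection onto A×B; projections well-typed.

Answer: VALID PRODUCT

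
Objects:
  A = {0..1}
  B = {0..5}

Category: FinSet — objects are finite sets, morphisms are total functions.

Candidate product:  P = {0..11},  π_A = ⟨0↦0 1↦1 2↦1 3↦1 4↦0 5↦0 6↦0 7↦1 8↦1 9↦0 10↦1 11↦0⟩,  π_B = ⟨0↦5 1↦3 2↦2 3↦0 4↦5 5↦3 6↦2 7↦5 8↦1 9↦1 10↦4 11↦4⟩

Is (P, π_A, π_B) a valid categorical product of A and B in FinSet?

|A|·|B| = 2·6 = 12;  |P| = 12
Check the pairing map k ↦ (π_A(k), π_B(k)):
  0 ↦ (0,5)
  1 ↦ (1,3)
  2 ↦ (1,2)
  3 ↦ (1,0)
  4 ↦ (0,5)  ✗ repeats pair of k=0
  5 ↦ (0,3)
  6 ↦ (0,2)
  7 ↦ (1,5)
  8 ↦ (1,1)
  9 ↦ (0,1)
  10 ↦ (1,4)
  11 ↦ (0,4)
distinct pairs in image: 11 / 12 needed
  → (0,5) hit at k=0 and k=4

Answer: NOT A VALID PRODUCT — duplicate pair at indices 4,0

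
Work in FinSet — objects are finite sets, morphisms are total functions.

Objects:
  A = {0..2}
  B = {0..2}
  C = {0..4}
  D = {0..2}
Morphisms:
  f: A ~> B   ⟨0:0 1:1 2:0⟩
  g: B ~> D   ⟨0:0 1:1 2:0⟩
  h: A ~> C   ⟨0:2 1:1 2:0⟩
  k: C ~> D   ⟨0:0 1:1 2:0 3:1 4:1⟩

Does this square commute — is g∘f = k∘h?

Answer: COMMUTES

Trace:
1) trace f;g:
  0 f~>0 g~>0
  1 f~>1 g~>1
  2 f~>0 g~>0
  ⟦path⟧₁ = ⟨0:0 1:1 2:0⟩
2) trace h;k:
  0 h~>2 k~>0
  1 h~>1 k~>1
  2 h~>0 k~>0
  ⟦path⟧₂ = ⟨0:0 1:1 2:0⟩
Equal? same morphism ✓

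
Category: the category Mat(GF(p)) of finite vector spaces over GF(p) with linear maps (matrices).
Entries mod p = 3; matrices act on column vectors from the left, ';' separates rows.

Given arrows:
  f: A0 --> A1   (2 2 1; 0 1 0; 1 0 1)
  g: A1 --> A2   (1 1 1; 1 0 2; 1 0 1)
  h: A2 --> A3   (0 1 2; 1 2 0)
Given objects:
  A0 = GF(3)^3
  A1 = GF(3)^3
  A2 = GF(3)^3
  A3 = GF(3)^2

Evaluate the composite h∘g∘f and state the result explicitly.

  e0=(1,0,0) f-->(2,0,1) g-->(0,1,0) h-->(1,2)
  e1=(0,1,0) f-->(2,1,0) g-->(0,2,2) h-->(0,1)
  e2=(0,0,1) f-->(1,0,1) g-->(2,0,2) h-->(1,2)
⟦path⟧: (1 0 1; 2 1 2)

Answer: (1 0 1; 2 1 2)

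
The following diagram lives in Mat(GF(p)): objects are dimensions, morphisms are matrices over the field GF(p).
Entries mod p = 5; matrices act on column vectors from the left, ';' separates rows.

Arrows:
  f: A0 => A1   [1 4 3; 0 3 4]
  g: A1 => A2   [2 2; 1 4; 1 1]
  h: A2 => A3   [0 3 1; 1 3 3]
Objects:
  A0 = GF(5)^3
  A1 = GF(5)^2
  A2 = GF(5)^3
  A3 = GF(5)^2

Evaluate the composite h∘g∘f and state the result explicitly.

  e0=(1,0,0) f=>(1,0) g=>(2,1,1) h=>(4,3)
  e1=(0,1,0) f=>(4,3) g=>(4,1,2) h=>(0,3)
  e2=(0,0,1) f=>(3,4) g=>(4,4,2) h=>(4,2)
composite: [4 0 4; 3 3 2]

Answer: [4 0 4; 3 3 2]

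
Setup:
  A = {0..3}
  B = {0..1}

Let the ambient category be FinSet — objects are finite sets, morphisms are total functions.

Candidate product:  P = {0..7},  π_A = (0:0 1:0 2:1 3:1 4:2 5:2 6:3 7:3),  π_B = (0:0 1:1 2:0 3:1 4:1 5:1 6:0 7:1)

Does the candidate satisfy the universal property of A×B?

Answer: NOT A VALID PRODUCT — duplicate pair at indices 5,4

Trace:
|A|·|B| = 4·2 = 8;  |P| = 8
Check the pairing map k ↦ (π_A(k), π_B(k)):
  0 : (0,0)
  1 : (0,1)
  2 : (1,0)
  3 : (1,1)
  4 : (2,1)
  5 : (2,1)  ✗ repeats pair of k=4
  6 : (3,0)
  7 : (3,1)
distinct pairs in image: 7 / 8 needed
  → (2,1) hit at k=4 and k=5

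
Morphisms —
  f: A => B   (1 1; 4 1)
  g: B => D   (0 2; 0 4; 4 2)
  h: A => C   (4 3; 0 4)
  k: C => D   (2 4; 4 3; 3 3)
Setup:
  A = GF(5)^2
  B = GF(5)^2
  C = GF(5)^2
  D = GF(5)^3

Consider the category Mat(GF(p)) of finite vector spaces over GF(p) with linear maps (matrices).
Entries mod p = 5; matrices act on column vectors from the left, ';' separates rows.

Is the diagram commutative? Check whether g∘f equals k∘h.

Along f;g (path 1):
  e0=(1,0) f=>(1,4) g=>(3,1,2)
  e1=(0,1) f=>(1,1) g=>(2,4,1)
  result₁ = (3 2; 1 4; 2 1)
Along h;k (path 2):
  e0=(1,0) h=>(4,0) k=>(3,1,2)
  e1=(0,1) h=>(3,4) k=>(2,4,1)
  result₂ = (3 2; 1 4; 2 1)
Equal? YES — commutes

Answer: COMMUTES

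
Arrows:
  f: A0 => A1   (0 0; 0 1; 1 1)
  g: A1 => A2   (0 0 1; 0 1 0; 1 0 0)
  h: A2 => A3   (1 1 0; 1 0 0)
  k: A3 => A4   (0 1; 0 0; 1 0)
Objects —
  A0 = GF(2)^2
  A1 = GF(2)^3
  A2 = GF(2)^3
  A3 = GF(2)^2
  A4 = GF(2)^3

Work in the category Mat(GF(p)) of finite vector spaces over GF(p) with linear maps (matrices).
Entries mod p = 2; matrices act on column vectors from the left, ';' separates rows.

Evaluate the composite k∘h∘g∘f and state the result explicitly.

Answer: (1 1; 0 0; 1 0)

Trace:
  e0=⟨1,0⟩ f=>⟨0,0,1⟩ g=>⟨1,0,0⟩ h=>⟨1,1⟩ k=>⟨1,0,1⟩
  e1=⟨0,1⟩ f=>⟨0,1,1⟩ g=>⟨1,1,0⟩ h=>⟨0,1⟩ k=>⟨1,0,0⟩
⟦path⟧: (1 1; 0 0; 1 0)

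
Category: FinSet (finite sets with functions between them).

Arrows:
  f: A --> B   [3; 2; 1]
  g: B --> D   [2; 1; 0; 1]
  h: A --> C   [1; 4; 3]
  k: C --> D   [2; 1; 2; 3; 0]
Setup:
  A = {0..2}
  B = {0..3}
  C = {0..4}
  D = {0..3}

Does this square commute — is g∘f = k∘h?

Answer: DOES NOT COMMUTE

Trace:
Along f;g (path 1):
  0 f-->3 g-->1
  1 f-->2 g-->0
  2 f-->1 g-->1
  ⟦path⟧₁ = [1; 0; 1]
Along h;k (path 2):
  0 h-->1 k-->1
  1 h-->4 k-->0
  2 h-->3 k-->3
  ⟦path⟧₂ = [1; 0; 3]
Equal? differ; not commutative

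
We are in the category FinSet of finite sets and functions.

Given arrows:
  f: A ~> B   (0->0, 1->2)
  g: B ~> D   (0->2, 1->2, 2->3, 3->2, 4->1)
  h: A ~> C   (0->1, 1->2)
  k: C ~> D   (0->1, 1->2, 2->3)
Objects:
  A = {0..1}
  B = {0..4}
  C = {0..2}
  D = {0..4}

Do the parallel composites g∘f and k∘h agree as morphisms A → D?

Along f;g (path 1):
  0 f~>0 g~>2
  1 f~>2 g~>3
  ⟦path⟧₁ = (0->2, 1->3)
Along h;k (path 2):
  0 h~>1 k~>2
  1 h~>2 k~>3
  ⟦path⟧₂ = (0->2, 1->3)
Equal? YES — commutes

Answer: COMMUTES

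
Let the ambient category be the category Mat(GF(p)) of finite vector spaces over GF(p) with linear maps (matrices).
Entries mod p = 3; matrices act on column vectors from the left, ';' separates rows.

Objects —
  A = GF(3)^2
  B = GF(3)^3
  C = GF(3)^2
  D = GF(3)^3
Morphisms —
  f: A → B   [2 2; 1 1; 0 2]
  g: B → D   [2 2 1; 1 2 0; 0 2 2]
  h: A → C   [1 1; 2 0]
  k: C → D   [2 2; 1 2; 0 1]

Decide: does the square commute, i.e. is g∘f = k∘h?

Answer: DOES NOT COMMUTE

Derivation:
Path 1 = f;g:
  e0=(1,0) f→(2,1,0) g→(0,1,2)
  e1=(0,1) f→(2,1,2) g→(2,1,0)
  composite₁ = [0 2; 1 1; 2 0]
Path 2 = h;k:
  e0=(1,0) h→(1,2) k→(0,2,2)
  e1=(0,1) h→(1,0) k→(2,1,0)
  composite₂ = [0 2; 2 1; 2 0]
Equal? differ; not commutative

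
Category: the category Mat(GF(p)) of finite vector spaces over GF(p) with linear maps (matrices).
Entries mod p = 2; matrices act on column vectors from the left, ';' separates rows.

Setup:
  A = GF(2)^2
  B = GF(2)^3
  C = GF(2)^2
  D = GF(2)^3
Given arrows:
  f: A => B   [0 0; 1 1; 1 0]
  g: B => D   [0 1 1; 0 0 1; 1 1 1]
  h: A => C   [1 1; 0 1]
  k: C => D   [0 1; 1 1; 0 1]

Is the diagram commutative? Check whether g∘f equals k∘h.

Path 1 = f;g:
  e0=[1,0] f=>[0,1,1] g=>[0,1,0]
  e1=[0,1] f=>[0,1,0] g=>[1,0,1]
  ⟦path⟧₁ = [0 1; 1 0; 0 1]
Path 2 = h;k:
  e0=[1,0] h=>[1,0] k=>[0,1,0]
  e1=[0,1] h=>[1,1] k=>[1,0,1]
  ⟦path⟧₂ = [0 1; 1 0; 0 1]
Equal? same morphism ✓

Answer: COMMUTES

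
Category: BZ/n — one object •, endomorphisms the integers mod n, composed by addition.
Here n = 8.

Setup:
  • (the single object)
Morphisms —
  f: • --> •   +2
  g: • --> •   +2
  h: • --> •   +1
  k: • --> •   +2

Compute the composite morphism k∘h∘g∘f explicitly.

Answer: +7

Trace:
  0 +2≡2 +2≡4 +1≡5 +2≡7  (mod 8)
⟦path⟧: +7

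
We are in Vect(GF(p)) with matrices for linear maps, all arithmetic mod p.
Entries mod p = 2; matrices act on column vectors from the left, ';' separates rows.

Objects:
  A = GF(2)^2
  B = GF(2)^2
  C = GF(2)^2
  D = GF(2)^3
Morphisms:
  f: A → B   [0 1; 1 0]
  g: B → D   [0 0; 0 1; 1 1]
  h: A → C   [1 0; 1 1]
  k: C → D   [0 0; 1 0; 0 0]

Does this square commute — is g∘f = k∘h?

Answer: DOES NOT COMMUTE

Work:
Path 1 = f;g:
  e0=(1,0) f→(0,1) g→(0,1,1)
  e1=(0,1) f→(1,0) g→(0,0,1)
  composite₁ = [0 0; 1 0; 1 1]
Path 2 = h;k:
  e0=(1,0) h→(1,1) k→(0,1,0)
  e1=(0,1) h→(0,1) k→(0,0,0)
  composite₂ = [0 0; 1 0; 0 0]
Equal? differ; not commutative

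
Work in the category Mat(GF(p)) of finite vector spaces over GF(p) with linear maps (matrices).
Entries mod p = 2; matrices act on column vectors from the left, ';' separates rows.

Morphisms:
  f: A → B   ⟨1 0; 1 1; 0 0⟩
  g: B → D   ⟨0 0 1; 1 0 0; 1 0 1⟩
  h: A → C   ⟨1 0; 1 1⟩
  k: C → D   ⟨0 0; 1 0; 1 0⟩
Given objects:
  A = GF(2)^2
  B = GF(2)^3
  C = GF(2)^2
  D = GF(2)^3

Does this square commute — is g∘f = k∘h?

Answer: COMMUTES

Work:
1) trace f;g:
  e0=(1,0) f→(1,1,0) g→(0,1,1)
  e1=(0,1) f→(0,1,0) g→(0,0,0)
  ⟦path⟧₁ = ⟨0 0; 1 0; 1 0⟩
2) trace h;k:
  e0=(1,0) h→(1,1) k→(0,1,1)
  e1=(0,1) h→(0,1) k→(0,0,0)
  ⟦path⟧₂ = ⟨0 0; 1 0; 1 0⟩
Equal? YES — commutes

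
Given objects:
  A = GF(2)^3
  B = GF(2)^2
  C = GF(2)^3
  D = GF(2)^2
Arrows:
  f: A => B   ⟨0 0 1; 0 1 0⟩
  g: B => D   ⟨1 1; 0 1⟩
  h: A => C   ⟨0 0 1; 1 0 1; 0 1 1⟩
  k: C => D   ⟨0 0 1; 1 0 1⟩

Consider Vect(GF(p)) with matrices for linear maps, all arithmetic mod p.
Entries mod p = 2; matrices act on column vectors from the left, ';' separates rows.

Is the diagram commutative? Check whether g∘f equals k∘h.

1) trace f;g:
  e0=⟨1,0,0⟩ f=>⟨0,0⟩ g=>⟨0,0⟩
  e1=⟨0,1,0⟩ f=>⟨0,1⟩ g=>⟨1,1⟩
  e2=⟨0,0,1⟩ f=>⟨1,0⟩ g=>⟨1,0⟩
  ⟦path⟧₁ = ⟨0 1 1; 0 1 0⟩
2) trace h;k:
  e0=⟨1,0,0⟩ h=>⟨0,1,0⟩ k=>⟨0,0⟩
  e1=⟨0,1,0⟩ h=>⟨0,0,1⟩ k=>⟨1,1⟩
  e2=⟨0,0,1⟩ h=>⟨1,1,1⟩ k=>⟨1,0⟩
  ⟦path⟧₂ = ⟨0 1 1; 0 1 0⟩
Equal? equal; square commutes

Answer: COMMUTES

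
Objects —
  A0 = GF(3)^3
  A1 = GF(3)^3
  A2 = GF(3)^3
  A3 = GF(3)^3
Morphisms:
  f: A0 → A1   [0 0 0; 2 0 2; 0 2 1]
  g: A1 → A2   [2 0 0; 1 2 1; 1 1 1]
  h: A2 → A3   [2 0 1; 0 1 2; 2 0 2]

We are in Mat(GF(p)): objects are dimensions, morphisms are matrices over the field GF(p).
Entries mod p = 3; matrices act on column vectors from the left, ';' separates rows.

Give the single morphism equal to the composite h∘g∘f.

  e0=⟨1,0,0⟩ f→⟨0,2,0⟩ g→⟨0,1,2⟩ h→⟨2,2,1⟩
  e1=⟨0,1,0⟩ f→⟨0,0,2⟩ g→⟨0,2,2⟩ h→⟨2,0,1⟩
  e2=⟨0,0,1⟩ f→⟨0,2,1⟩ g→⟨0,2,0⟩ h→⟨0,2,0⟩
composite: [2 2 0; 2 0 2; 1 1 0]

Answer: [2 2 0; 2 0 2; 1 1 0]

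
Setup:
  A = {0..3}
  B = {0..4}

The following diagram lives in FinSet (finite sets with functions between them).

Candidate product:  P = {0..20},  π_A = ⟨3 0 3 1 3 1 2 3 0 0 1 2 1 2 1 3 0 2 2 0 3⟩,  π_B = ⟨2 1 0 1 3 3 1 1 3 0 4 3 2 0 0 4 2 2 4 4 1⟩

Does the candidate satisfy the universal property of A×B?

|A|·|B| = 4·5 = 20;  |P| = 21
  → cardinalities differ; no bijection possible.

Answer: NOT A VALID PRODUCT — |P|=21 ≠ |A|·|B|=20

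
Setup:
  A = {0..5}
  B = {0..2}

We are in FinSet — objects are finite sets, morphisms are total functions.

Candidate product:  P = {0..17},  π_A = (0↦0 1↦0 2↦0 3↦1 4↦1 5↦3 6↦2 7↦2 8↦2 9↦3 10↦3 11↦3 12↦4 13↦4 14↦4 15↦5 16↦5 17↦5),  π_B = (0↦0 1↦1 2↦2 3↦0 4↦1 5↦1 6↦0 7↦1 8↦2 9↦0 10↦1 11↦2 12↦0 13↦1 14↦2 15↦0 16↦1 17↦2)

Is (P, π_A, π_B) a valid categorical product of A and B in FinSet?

|A|·|B| = 6·3 = 18;  |P| = 18
Check the pairing map k ↦ (π_A(k), π_B(k)):
  0 ↦ (0,0)
  1 ↦ (0,1)
  2 ↦ (0,2)
  3 ↦ (1,0)
  4 ↦ (1,1)
  5 ↦ (3,1)
  6 ↦ (2,0)
  7 ↦ (2,1)
  8 ↦ (2,2)
  9 ↦ (3,0)
  10 ↦ (3,1)  ✗ repeats pair of k=5
  11 ↦ (3,2)
  12 ↦ (4,0)
  13 ↦ (4,1)
  14 ↦ (4,2)
  15 ↦ (5,0)
  16 ↦ (5,1)
  17 ↦ (5,2)
distinct pairs in image: 17 / 18 needed
  → (3,1) hit at k=5 and k=10

Answer: NOT A VALID PRODUCT — duplicate pair at indices 10,5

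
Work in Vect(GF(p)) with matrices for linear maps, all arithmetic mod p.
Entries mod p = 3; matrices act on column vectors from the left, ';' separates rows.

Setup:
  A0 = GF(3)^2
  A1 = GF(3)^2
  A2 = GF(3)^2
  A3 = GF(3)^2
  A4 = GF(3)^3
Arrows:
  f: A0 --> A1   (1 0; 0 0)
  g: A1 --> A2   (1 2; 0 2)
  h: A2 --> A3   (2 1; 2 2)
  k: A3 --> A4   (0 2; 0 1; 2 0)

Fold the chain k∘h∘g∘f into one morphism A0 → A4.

  e0=(1,0) f-->(1,0) g-->(1,0) h-->(2,2) k-->(1,2,1)
  e1=(0,1) f-->(0,0) g-->(0,0) h-->(0,0) k-->(0,0,0)
result: (1 0; 2 0; 1 0)

Answer: (1 0; 2 0; 1 0)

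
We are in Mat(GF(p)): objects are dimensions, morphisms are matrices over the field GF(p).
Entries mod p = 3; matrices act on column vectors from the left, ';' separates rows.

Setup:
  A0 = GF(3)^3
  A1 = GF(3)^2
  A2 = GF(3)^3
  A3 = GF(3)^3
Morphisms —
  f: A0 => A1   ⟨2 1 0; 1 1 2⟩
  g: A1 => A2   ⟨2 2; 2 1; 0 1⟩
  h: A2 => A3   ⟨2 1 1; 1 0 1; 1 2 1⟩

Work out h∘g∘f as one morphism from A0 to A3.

  e0=[1,0,0] f=>[2,1] g=>[0,2,1] h=>[0,1,2]
  e1=[0,1,0] f=>[1,1] g=>[1,0,1] h=>[0,2,2]
  e2=[0,0,1] f=>[0,2] g=>[1,2,2] h=>[0,0,1]
⟦path⟧: ⟨0 0 0; 1 2 0; 2 2 1⟩

Answer: ⟨0 0 0; 1 2 0; 2 2 1⟩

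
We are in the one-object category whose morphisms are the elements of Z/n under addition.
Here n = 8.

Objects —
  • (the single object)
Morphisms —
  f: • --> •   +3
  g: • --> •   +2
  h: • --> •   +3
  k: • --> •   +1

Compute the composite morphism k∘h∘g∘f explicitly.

Answer: +1

Trace:
  0 +3≡3 +2≡5 +3≡0 +1≡1  (mod 8)
composite: +1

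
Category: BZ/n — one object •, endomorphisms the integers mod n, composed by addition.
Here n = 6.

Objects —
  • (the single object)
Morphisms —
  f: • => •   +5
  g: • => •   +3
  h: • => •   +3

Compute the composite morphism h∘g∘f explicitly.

Answer: +5

Derivation:
  0 +5≡5 +3≡2 +3≡5  (mod 6)
⟦path⟧: +5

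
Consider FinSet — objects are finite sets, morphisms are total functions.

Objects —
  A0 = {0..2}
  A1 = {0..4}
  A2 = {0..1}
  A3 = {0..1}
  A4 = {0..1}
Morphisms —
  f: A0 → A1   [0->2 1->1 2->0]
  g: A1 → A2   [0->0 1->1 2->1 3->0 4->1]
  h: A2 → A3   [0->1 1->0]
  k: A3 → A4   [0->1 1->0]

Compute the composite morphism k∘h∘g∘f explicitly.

  0 f→2 g→1 h→0 k→1
  1 f→1 g→1 h→0 k→1
  2 f→0 g→0 h→1 k→0
composite: [0->1 1->1 2->0]

Answer: [0->1 1->1 2->0]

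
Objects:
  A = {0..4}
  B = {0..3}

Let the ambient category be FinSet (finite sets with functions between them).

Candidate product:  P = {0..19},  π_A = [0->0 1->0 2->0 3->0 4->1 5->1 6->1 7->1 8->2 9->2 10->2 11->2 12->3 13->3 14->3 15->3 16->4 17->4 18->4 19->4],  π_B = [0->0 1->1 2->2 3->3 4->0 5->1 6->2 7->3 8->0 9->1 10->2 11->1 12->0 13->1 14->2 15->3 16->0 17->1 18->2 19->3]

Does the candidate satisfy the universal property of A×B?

Answer: NOT A VALID PRODUCT — duplicate pair at indices 9,11

Work:
|A|·|B| = 5·4 = 20;  |P| = 20
Check the pairing map k ↦ (π_A(k), π_B(k)):
  0 -> (0,0)
  1 -> (0,1)
  2 -> (0,2)
  3 -> (0,3)
  4 -> (1,0)
  5 -> (1,1)
  6 -> (1,2)
  7 -> (1,3)
  8 -> (2,0)
  9 -> (2,1)
  10 -> (2,2)
  11 -> (2,1)  ✗ repeats pair of k=9
  12 -> (3,0)
  13 -> (3,1)
  14 -> (3,2)
  15 -> (3,3)
  16 -> (4,0)
  17 -> (4,1)
  18 -> (4,2)
  19 -> (4,3)
distinct pairs in image: 19 / 20 needed
  → (2,1) hit at k=9 and k=11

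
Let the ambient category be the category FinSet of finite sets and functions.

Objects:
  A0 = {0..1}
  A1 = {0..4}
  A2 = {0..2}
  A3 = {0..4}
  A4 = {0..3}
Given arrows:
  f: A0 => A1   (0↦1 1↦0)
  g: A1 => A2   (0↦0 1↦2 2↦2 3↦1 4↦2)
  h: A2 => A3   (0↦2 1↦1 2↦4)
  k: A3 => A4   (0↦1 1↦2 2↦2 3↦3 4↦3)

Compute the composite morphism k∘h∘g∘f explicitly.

  0 f=>1 g=>2 h=>4 k=>3
  1 f=>0 g=>0 h=>2 k=>2
result: (0↦3 1↦2)

Answer: (0↦3 1↦2)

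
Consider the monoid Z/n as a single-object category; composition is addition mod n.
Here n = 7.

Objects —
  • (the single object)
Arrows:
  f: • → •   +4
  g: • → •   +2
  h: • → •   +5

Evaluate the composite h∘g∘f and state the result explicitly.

  0 +4≡4 +2≡6 +5≡4  (mod 7)
composite: +4

Answer: +4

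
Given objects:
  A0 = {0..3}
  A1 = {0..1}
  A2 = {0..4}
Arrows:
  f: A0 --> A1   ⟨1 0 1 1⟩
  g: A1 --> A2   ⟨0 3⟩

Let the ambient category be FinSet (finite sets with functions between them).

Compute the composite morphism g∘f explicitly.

  0 f-->1 g-->3
  1 f-->0 g-->0
  2 f-->1 g-->3
  3 f-->1 g-->3
composite: ⟨3 0 3 3⟩

Answer: ⟨3 0 3 3⟩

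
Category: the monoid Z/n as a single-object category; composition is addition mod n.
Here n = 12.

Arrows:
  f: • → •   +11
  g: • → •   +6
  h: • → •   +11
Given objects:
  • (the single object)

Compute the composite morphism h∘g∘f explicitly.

Answer: +4

Work:
  0 +11≡11 +6≡5 +11≡4  (mod 12)
composite: +4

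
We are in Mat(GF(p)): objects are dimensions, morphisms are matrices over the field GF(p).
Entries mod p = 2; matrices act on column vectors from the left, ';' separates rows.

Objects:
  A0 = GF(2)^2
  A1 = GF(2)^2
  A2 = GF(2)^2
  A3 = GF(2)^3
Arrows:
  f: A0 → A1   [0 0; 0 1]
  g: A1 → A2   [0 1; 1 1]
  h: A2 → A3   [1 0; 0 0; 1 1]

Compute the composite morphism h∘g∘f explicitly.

Answer: [0 1; 0 0; 0 0]

Trace:
  e0=[1,0] f→[0,0] g→[0,0] h→[0,0,0]
  e1=[0,1] f→[0,1] g→[1,1] h→[1,0,0]
composite: [0 1; 0 0; 0 0]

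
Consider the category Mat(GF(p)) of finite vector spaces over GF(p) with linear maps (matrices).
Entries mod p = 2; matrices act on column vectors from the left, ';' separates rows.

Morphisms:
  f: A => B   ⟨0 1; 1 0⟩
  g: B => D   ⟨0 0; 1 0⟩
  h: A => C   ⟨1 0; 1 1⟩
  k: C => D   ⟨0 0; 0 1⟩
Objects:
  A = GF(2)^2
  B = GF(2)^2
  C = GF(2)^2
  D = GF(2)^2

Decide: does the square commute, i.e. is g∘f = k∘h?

Answer: DOES NOT COMMUTE

Derivation:
Path 1 = f;g:
  e0=⟨1,0⟩ f=>⟨0,1⟩ g=>⟨0,0⟩
  e1=⟨0,1⟩ f=>⟨1,0⟩ g=>⟨0,1⟩
  composite₁ = ⟨0 0; 0 1⟩
Path 2 = h;k:
  e0=⟨1,0⟩ h=>⟨1,1⟩ k=>⟨0,1⟩
  e1=⟨0,1⟩ h=>⟨0,1⟩ k=>⟨0,1⟩
  composite₂ = ⟨0 0; 1 1⟩
Equal? distinct morphisms ✗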